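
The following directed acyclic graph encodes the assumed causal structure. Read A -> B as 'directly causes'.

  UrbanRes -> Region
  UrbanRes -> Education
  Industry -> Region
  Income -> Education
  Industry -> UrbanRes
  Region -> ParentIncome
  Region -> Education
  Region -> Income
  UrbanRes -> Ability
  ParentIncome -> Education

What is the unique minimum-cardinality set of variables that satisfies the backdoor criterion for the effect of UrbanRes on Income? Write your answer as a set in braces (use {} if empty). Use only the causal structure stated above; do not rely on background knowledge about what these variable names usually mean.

{Industry}

Variables eligible for adjustment (non-descendants of UrbanRes, excluding UrbanRes and Income): {Industry}.
Backdoor paths from UrbanRes to Income:
  P1: UrbanRes <- Industry -> Region -> ParentIncome -> Education <- Income
  P2: UrbanRes <- Industry -> Region -> Income
  P3: UrbanRes <- Industry -> Region -> Education <- Income
The empty set is not sufficient: P2 (UrbanRes <- Industry -> Region -> Income) has no collider blocking it and no conditioned non-collider, so it is open.
Try {Industry}:
  P1: blocked at fork node Industry ∈ conditioning set.
  P2: blocked at fork node Industry ∈ conditioning set.
  P3: blocked at fork node Industry ∈ conditioning set.
{Industry} contains no descendant of UrbanRes and blocks every backdoor path.
{Industry} is the unique smallest valid adjustment set.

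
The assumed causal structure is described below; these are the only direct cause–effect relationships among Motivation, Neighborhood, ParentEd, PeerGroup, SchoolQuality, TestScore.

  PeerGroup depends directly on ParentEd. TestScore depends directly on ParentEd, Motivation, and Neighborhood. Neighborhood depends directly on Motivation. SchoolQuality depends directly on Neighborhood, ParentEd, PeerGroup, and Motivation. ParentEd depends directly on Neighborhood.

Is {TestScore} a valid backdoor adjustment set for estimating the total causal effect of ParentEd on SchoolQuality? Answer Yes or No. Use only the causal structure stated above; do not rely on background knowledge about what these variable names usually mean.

No

Backdoor paths from ParentEd to SchoolQuality (paths whose first edge points into ParentEd):
  P1: ParentEd <- Neighborhood <- Motivation -> SchoolQuality
  P2: ParentEd <- Neighborhood -> TestScore <- Motivation -> SchoolQuality
  P3: ParentEd <- Neighborhood -> SchoolQuality
Condition 1 (no descendant of ParentEd in the set): FAILS — TestScore is a descendant of ParentEd.
Condition 2 (every backdoor path blocked by {TestScore}):
  P1: open — no interior node is in the conditioning set.
  P2: open — collider(s) TestScore are conditioned on (or have a conditioned descendant) and no non-collider on the path is in the set.
  P3: open — no interior node is in the conditioning set.
{TestScore} does not satisfy the backdoor criterion.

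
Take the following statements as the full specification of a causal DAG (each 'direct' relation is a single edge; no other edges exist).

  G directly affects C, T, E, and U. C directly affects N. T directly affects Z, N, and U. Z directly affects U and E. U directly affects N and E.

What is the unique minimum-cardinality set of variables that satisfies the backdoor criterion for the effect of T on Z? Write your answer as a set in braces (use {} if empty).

Variables eligible for adjustment (non-descendants of T, excluding T and Z): {C, G}.
Backdoor paths from T to Z:
  P1: T <- G -> U <- Z
  P2: T <- G -> U -> E <- Z
  P3: T <- G -> E <- Z
  P4: T <- G -> E <- U <- Z
  P5: T <- G -> C -> N <- U <- Z
  P6: T <- G -> C -> N <- U -> E <- Z
Each backdoor path contains an unconditioned collider, so every path is already blocked with the empty conditioning set:
  P1: blocked at collider U (neither it nor any descendant is in the conditioning set).
  P2: blocked at collider E (neither it nor any descendant is in the conditioning set).
  P3: blocked at collider E (neither it nor any descendant is in the conditioning set).
  P4: blocked at collider E (neither it nor any descendant is in the conditioning set).
  P5: blocked at collider N (neither it nor any descendant is in the conditioning set).
  P6: blocked at collider N (neither it nor any descendant is in the conditioning set).
The empty set is therefore the unique smallest valid set.

{}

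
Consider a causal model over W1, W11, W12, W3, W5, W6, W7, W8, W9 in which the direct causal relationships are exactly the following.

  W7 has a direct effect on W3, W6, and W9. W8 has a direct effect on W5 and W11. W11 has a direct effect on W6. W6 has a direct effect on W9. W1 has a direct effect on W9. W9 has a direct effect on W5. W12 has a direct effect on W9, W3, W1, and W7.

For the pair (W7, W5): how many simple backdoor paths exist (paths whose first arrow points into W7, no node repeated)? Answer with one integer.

4

A backdoor path from W7 to W5 is any simple undirected path whose first edge points into W7 (i.e. leaves W7 via a parent).
Parents of W7: {W12}.
Enumerating:
  P1: W7 <- W12 -> W1 -> W9 <- W6 <- W11 <- W8 -> W5
  P2: W7 <- W12 -> W1 -> W9 -> W5
  P3: W7 <- W12 -> W9 <- W6 <- W11 <- W8 -> W5
  P4: W7 <- W12 -> W9 -> W5
That exhausts the simple backdoor paths. Count: 4.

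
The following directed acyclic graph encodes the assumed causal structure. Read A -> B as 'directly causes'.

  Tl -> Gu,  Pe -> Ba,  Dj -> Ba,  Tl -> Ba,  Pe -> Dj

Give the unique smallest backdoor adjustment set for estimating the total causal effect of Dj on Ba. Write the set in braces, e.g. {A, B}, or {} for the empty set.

{Pe}

Variables eligible for adjustment (non-descendants of Dj, excluding Dj and Ba): {Gu, Pe, Tl}.
Backdoor paths from Dj to Ba:
  P1: Dj <- Pe -> Ba
The empty set is not sufficient: P1 (Dj <- Pe -> Ba) has no collider blocking it and no conditioned non-collider, so it is open.
Try {Pe}:
  P1: blocked at fork node Pe ∈ conditioning set.
{Pe} contains no descendant of Dj and blocks every backdoor path.
No other singleton works — e.g. {Tl} leaves P1 open — so {Pe} is the unique smallest valid adjustment set.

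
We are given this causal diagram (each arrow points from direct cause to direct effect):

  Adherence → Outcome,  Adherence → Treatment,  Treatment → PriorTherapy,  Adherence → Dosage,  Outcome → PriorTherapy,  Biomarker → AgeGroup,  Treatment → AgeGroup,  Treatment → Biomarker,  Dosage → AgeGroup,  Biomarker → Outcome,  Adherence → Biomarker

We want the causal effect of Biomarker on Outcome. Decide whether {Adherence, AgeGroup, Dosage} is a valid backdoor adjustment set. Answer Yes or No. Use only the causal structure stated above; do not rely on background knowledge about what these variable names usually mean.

Backdoor paths from Biomarker to Outcome (paths whose first edge points into Biomarker):
  P1: Biomarker <- Adherence -> Treatment -> PriorTherapy <- Outcome
  P2: Biomarker <- Adherence -> Dosage -> AgeGroup <- Treatment -> PriorTherapy <- Outcome
  P3: Biomarker <- Adherence -> Outcome
  P4: Biomarker <- Treatment <- Adherence -> Outcome
  P5: Biomarker <- Treatment -> AgeGroup <- Dosage <- Adherence -> Outcome
  P6: Biomarker <- Treatment -> PriorTherapy <- Outcome
Condition 1 (no descendant of Biomarker in the set): FAILS — AgeGroup is a descendant of Biomarker.
Condition 2 (every backdoor path blocked by {Adherence, AgeGroup, Dosage}):
  P1: blocked at fork node Adherence ∈ conditioning set.
  P2: blocked at fork node Adherence ∈ conditioning set.
  P3: blocked at fork node Adherence ∈ conditioning set.
  P4: blocked at fork node Adherence ∈ conditioning set.
  P5: blocked at chain node Dosage ∈ conditioning set.
  P6: blocked at collider PriorTherapy (neither it nor any descendant is in the conditioning set).
{Adherence, AgeGroup, Dosage} does not satisfy the backdoor criterion.

No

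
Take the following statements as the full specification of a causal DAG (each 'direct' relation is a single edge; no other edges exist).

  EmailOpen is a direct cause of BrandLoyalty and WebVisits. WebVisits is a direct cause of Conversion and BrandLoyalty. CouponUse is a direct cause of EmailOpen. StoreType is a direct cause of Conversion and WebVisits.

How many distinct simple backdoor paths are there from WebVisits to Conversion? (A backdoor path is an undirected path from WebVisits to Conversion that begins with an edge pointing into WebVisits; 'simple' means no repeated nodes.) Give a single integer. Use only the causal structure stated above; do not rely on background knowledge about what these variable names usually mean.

1

A backdoor path from WebVisits to Conversion is any simple undirected path whose first edge points into WebVisits (i.e. leaves WebVisits via a parent).
Parents of WebVisits: {EmailOpen, StoreType}.
Enumerating:
  P1: WebVisits <- StoreType -> Conversion
That exhausts the simple backdoor paths. Count: 1.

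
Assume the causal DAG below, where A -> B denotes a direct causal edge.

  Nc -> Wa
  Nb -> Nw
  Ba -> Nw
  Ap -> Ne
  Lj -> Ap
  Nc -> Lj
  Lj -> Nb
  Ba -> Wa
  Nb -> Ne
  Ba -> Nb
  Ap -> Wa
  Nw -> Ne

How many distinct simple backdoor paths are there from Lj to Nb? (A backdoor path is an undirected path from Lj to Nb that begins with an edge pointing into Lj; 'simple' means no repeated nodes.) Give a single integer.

A backdoor path from Lj to Nb is any simple undirected path whose first edge points into Lj (i.e. leaves Lj via a parent).
Parents of Lj: {Nc}.
Enumerating:
  P1: Lj <- Nc -> Wa <- Ba -> Nb
  P2: Lj <- Nc -> Wa <- Ba -> Nw <- Nb
  P3: Lj <- Nc -> Wa <- Ba -> Nw -> Ne <- Nb
  P4: Lj <- Nc -> Wa <- Ap -> Ne <- Nb
  P5: Lj <- Nc -> Wa <- Ap -> Ne <- Nw <- Ba -> Nb
  P6: Lj <- Nc -> Wa <- Ap -> Ne <- Nw <- Nb
That exhausts the simple backdoor paths. Count: 6.

6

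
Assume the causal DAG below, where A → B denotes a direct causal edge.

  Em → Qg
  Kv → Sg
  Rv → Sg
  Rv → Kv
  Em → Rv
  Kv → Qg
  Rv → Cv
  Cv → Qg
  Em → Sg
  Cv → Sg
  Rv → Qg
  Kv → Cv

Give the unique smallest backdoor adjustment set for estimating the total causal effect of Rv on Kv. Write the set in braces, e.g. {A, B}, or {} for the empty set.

{}

Variables eligible for adjustment (non-descendants of Rv, excluding Rv and Kv): {Em}.
Backdoor paths from Rv to Kv:
  P1: Rv <- Em -> Sg <- Kv
  P2: Rv <- Em -> Sg <- Cv <- Kv
  P3: Rv <- Em -> Sg <- Cv -> Qg <- Kv
  P4: Rv <- Em -> Qg <- Kv
  P5: Rv <- Em -> Qg <- Cv <- Kv
  P6: Rv <- Em -> Qg <- Cv -> Sg <- Kv
Each backdoor path contains an unconditioned collider, so every path is already blocked with the empty conditioning set:
  P1: blocked at collider Sg (neither it nor any descendant is in the conditioning set).
  P2: blocked at collider Sg (neither it nor any descendant is in the conditioning set).
  P3: blocked at collider Sg (neither it nor any descendant is in the conditioning set).
  P4: blocked at collider Qg (neither it nor any descendant is in the conditioning set).
  P5: blocked at collider Qg (neither it nor any descendant is in the conditioning set).
  P6: blocked at collider Qg (neither it nor any descendant is in the conditioning set).
The empty set is therefore the unique smallest valid set.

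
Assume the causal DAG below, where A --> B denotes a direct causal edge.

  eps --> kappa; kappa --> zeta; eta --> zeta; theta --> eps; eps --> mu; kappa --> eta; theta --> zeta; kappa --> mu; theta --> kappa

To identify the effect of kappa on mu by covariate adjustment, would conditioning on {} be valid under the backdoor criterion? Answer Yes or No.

Backdoor paths from kappa to mu (paths whose first edge points into kappa):
  P1: kappa <- theta -> eps -> mu
  P2: kappa <- eps -> mu
Condition 1 (no descendant of kappa in the set): holds — descendants of kappa are {eta, mu, zeta}; none are in {}.
Condition 2 (every backdoor path blocked by {}):
  P1: open — no interior node is in the conditioning set.
  P2: open — no interior node is in the conditioning set.
{} does not satisfy the backdoor criterion.

No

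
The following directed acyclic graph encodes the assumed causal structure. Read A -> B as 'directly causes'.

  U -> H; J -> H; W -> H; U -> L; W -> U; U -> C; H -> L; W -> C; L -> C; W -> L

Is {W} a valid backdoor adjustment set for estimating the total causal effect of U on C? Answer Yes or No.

Backdoor paths from U to C (paths whose first edge points into U):
  P1: U <- W -> H -> L -> C
  P2: U <- W -> L -> C
  P3: U <- W -> C
Condition 1 (no descendant of U in the set): holds — descendants of U are {C, H, L}; none are in {W}.
Condition 2 (every backdoor path blocked by {W}):
  P1: blocked at fork node W ∈ conditioning set.
  P2: blocked at fork node W ∈ conditioning set.
  P3: blocked at fork node W ∈ conditioning set.
{W} satisfies the backdoor criterion.

Yes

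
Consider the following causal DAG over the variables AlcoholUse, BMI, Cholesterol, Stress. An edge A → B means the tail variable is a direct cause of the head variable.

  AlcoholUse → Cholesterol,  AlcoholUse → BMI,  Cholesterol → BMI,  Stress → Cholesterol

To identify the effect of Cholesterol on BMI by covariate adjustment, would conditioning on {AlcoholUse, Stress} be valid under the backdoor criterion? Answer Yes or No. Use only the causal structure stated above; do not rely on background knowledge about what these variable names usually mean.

Yes

Backdoor paths from Cholesterol to BMI (paths whose first edge points into Cholesterol):
  P1: Cholesterol <- AlcoholUse -> BMI
Condition 1 (no descendant of Cholesterol in the set): holds — descendants of Cholesterol are {BMI}; none are in {AlcoholUse, Stress}.
Condition 2 (every backdoor path blocked by {AlcoholUse, Stress}):
  P1: blocked at fork node AlcoholUse ∈ conditioning set.
{AlcoholUse, Stress} satisfies the backdoor criterion.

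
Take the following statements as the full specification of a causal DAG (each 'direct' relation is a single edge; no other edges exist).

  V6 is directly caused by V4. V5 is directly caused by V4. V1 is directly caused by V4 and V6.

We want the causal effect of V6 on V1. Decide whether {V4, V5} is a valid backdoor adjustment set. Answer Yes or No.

Yes

Backdoor paths from V6 to V1 (paths whose first edge points into V6):
  P1: V6 <- V4 -> V1
Condition 1 (no descendant of V6 in the set): holds — descendants of V6 are {V1}; none are in {V4, V5}.
Condition 2 (every backdoor path blocked by {V4, V5}):
  P1: blocked at fork node V4 ∈ conditioning set.
{V4, V5} satisfies the backdoor criterion.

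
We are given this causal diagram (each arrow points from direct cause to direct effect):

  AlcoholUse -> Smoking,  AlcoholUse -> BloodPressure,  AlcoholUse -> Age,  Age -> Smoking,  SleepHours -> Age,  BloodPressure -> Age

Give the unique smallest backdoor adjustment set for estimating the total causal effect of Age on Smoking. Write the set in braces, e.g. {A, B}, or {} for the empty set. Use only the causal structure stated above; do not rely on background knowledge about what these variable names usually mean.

Variables eligible for adjustment (non-descendants of Age, excluding Age and Smoking): {AlcoholUse, BloodPressure, SleepHours}.
Backdoor paths from Age to Smoking:
  P1: Age <- AlcoholUse -> Smoking
  P2: Age <- BloodPressure <- AlcoholUse -> Smoking
The empty set is not sufficient: P1 (Age <- AlcoholUse -> Smoking) has no collider blocking it and no conditioned non-collider, so it is open.
Try {AlcoholUse}:
  P1: blocked at fork node AlcoholUse ∈ conditioning set.
  P2: blocked at fork node AlcoholUse ∈ conditioning set.
{AlcoholUse} contains no descendant of Age and blocks every backdoor path.
No other singleton works — e.g. {SleepHours} leaves P1 open — so {AlcoholUse} is the unique smallest valid adjustment set.

{AlcoholUse}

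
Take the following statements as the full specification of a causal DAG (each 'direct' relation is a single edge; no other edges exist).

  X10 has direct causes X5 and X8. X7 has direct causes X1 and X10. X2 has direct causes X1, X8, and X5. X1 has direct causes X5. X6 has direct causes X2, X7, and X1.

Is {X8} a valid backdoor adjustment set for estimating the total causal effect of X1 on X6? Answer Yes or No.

No

Backdoor paths from X1 to X6 (paths whose first edge points into X1):
  P1: X1 <- X5 -> X10 <- X8 -> X2 -> X6
  P2: X1 <- X5 -> X10 -> X7 -> X6
  P3: X1 <- X5 -> X2 <- X8 -> X10 -> X7 -> X6
  P4: X1 <- X5 -> X2 -> X6
Condition 1 (no descendant of X1 in the set): holds — descendants of X1 are {X2, X6, X7}; none are in {X8}.
Condition 2 (every backdoor path blocked by {X8}):
  P1: blocked at collider X10 (neither it nor any descendant is in the conditioning set).
  P2: open — no interior node is in the conditioning set.
  P3: blocked at collider X2 (neither it nor any descendant is in the conditioning set).
  P4: open — no interior node is in the conditioning set.
{X8} does not satisfy the backdoor criterion.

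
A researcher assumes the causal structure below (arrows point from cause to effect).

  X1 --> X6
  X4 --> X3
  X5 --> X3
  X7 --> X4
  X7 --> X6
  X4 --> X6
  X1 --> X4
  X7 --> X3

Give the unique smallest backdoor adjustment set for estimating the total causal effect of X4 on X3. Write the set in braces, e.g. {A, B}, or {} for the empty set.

Variables eligible for adjustment (non-descendants of X4, excluding X4 and X3): {X1, X5, X7}.
Backdoor paths from X4 to X3:
  P1: X4 <- X7 -> X3
  P2: X4 <- X1 -> X6 <- X7 -> X3
The empty set is not sufficient: P1 (X4 <- X7 -> X3) has no collider blocking it and no conditioned non-collider, so it is open.
Try {X7}:
  P1: blocked at fork node X7 ∈ conditioning set.
  P2: blocked at collider X6 (neither it nor any descendant is in the conditioning set).
{X7} contains no descendant of X4 and blocks every backdoor path.
No other singleton works — e.g. {X1} leaves P1 open — so {X7} is the unique smallest valid adjustment set.

{X7}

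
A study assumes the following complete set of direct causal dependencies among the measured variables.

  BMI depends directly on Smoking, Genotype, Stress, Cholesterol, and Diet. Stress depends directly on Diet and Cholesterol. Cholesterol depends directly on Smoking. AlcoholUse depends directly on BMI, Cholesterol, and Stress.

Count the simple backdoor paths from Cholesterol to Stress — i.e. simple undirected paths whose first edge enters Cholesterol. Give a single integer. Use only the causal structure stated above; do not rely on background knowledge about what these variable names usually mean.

3

A backdoor path from Cholesterol to Stress is any simple undirected path whose first edge points into Cholesterol (i.e. leaves Cholesterol via a parent).
Parents of Cholesterol: {Smoking}.
Enumerating:
  P1: Cholesterol <- Smoking -> BMI <- Diet -> Stress
  P2: Cholesterol <- Smoking -> BMI <- Stress
  P3: Cholesterol <- Smoking -> BMI -> AlcoholUse <- Stress
That exhausts the simple backdoor paths. Count: 3.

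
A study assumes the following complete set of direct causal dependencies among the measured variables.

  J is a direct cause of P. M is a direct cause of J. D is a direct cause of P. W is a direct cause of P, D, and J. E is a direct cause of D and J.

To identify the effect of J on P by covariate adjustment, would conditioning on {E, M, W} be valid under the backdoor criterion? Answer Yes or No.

Backdoor paths from J to P (paths whose first edge points into J):
  P1: J <- E -> D <- W -> P
  P2: J <- E -> D -> P
  P3: J <- W -> D -> P
  P4: J <- W -> P
Condition 1 (no descendant of J in the set): holds — descendants of J are {P}; none are in {E, M, W}.
Condition 2 (every backdoor path blocked by {E, M, W}):
  P1: blocked at fork node E ∈ conditioning set.
  P2: blocked at fork node E ∈ conditioning set.
  P3: blocked at fork node W ∈ conditioning set.
  P4: blocked at fork node W ∈ conditioning set.
{E, M, W} satisfies the backdoor criterion.

Yes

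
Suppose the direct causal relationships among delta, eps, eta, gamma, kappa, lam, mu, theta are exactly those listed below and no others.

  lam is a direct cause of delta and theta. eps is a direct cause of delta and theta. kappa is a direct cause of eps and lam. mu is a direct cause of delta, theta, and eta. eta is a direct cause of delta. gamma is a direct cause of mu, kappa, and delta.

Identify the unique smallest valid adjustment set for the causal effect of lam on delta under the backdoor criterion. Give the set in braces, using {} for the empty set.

{kappa}

Variables eligible for adjustment (non-descendants of lam, excluding lam and delta): {eps, eta, gamma, kappa, mu}.
Backdoor paths from lam to delta:
  P1: lam <- kappa <- gamma -> mu -> theta <- eps -> delta
  P2: lam <- kappa <- gamma -> mu -> eta -> delta
  P3: lam <- kappa <- gamma -> mu -> delta
  P4: lam <- kappa <- gamma -> delta
  P5: lam <- kappa -> eps -> theta <- mu <- gamma -> delta
  P6: lam <- kappa -> eps -> theta <- mu -> eta -> delta
  P7: lam <- kappa -> eps -> theta <- mu -> delta
  P8: lam <- kappa -> eps -> delta
The empty set is not sufficient: P2 (lam <- kappa <- gamma -> mu -> eta -> delta) has no collider blocking it and no conditioned non-collider, so it is open.
Try {kappa}:
  P1: blocked at chain node kappa ∈ conditioning set.
  P2: blocked at chain node kappa ∈ conditioning set.
  P3: blocked at chain node kappa ∈ conditioning set.
  P4: blocked at chain node kappa ∈ conditioning set.
  P5: blocked at fork node kappa ∈ conditioning set.
  P6: blocked at fork node kappa ∈ conditioning set.
  P7: blocked at fork node kappa ∈ conditioning set.
  P8: blocked at fork node kappa ∈ conditioning set.
{kappa} contains no descendant of lam and blocks every backdoor path.
No other singleton works — e.g. {gamma} leaves P8 open — so {kappa} is the unique smallest valid adjustment set.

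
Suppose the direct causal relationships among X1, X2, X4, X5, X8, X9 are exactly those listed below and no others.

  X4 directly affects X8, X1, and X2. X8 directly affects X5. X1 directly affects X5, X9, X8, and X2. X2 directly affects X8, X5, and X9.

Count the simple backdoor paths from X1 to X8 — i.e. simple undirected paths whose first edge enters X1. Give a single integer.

A backdoor path from X1 to X8 is any simple undirected path whose first edge points into X1 (i.e. leaves X1 via a parent).
Parents of X1: {X4}.
Enumerating:
  P1: X1 <- X4 -> X2 -> X8
  P2: X1 <- X4 -> X2 -> X5 <- X8
  P3: X1 <- X4 -> X8
That exhausts the simple backdoor paths. Count: 3.

3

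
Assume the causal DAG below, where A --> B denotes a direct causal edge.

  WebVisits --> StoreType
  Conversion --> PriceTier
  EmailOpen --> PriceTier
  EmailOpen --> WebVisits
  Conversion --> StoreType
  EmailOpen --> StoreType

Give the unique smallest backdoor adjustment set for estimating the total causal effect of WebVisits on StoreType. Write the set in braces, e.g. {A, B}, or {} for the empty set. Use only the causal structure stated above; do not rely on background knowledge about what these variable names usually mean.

{EmailOpen}

Variables eligible for adjustment (non-descendants of WebVisits, excluding WebVisits and StoreType): {Conversion, EmailOpen, PriceTier}.
Backdoor paths from WebVisits to StoreType:
  P1: WebVisits <- EmailOpen -> PriceTier <- Conversion -> StoreType
  P2: WebVisits <- EmailOpen -> StoreType
The empty set is not sufficient: P2 (WebVisits <- EmailOpen -> StoreType) has no collider blocking it and no conditioned non-collider, so it is open.
Try {EmailOpen}:
  P1: blocked at fork node EmailOpen ∈ conditioning set.
  P2: blocked at fork node EmailOpen ∈ conditioning set.
{EmailOpen} contains no descendant of WebVisits and blocks every backdoor path.
No other singleton works — e.g. {Conversion} leaves P2 open — so {EmailOpen} is the unique smallest valid adjustment set.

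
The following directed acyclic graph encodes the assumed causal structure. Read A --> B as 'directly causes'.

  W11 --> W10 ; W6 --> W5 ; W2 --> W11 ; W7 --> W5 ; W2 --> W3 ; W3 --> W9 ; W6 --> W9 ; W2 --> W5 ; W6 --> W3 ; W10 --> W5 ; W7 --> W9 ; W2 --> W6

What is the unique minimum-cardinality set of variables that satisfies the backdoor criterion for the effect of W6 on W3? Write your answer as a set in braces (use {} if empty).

{W2}

Variables eligible for adjustment (non-descendants of W6, excluding W6 and W3): {W10, W11, W2, W7}.
Backdoor paths from W6 to W3:
  P1: W6 <- W2 -> W11 -> W10 -> W5 <- W7 -> W9 <- W3
  P2: W6 <- W2 -> W5 <- W7 -> W9 <- W3
  P3: W6 <- W2 -> W3
The empty set is not sufficient: P3 (W6 <- W2 -> W3) has no collider blocking it and no conditioned non-collider, so it is open.
Try {W2}:
  P1: blocked at fork node W2 ∈ conditioning set.
  P2: blocked at fork node W2 ∈ conditioning set.
  P3: blocked at fork node W2 ∈ conditioning set.
{W2} contains no descendant of W6 and blocks every backdoor path.
No other singleton works — e.g. {W11} leaves P3 open — so {W2} is the unique smallest valid adjustment set.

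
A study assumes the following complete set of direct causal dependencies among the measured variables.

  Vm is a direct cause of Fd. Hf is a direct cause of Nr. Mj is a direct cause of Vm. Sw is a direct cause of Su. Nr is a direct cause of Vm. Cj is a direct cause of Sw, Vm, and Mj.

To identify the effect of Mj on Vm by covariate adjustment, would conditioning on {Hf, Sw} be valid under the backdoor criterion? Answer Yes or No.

Backdoor paths from Mj to Vm (paths whose first edge points into Mj):
  P1: Mj <- Cj -> Vm
Condition 1 (no descendant of Mj in the set): holds — descendants of Mj are {Fd, Vm}; none are in {Hf, Sw}.
Condition 2 (every backdoor path blocked by {Hf, Sw}):
  P1: open — no interior node is in the conditioning set.
{Hf, Sw} does not satisfy the backdoor criterion.

No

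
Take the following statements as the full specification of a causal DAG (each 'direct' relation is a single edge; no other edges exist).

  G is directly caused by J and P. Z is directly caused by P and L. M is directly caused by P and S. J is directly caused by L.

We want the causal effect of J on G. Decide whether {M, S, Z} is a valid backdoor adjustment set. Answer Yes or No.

Backdoor paths from J to G (paths whose first edge points into J):
  P1: J <- L -> Z <- P -> G
Condition 1 (no descendant of J in the set): holds — descendants of J are {G}; none are in {M, S, Z}.
Condition 2 (every backdoor path blocked by {M, S, Z}):
  P1: open — collider(s) Z are conditioned on (or have a conditioned descendant) and no non-collider on the path is in the set.
{M, S, Z} does not satisfy the backdoor criterion.

No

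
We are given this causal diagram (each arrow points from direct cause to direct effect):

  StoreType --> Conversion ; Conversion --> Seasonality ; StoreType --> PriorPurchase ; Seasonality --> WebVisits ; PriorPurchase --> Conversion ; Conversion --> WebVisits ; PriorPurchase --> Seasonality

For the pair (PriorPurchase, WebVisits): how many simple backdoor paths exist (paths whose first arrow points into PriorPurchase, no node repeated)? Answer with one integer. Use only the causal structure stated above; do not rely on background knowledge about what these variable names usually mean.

2

A backdoor path from PriorPurchase to WebVisits is any simple undirected path whose first edge points into PriorPurchase (i.e. leaves PriorPurchase via a parent).
Parents of PriorPurchase: {StoreType}.
Enumerating:
  P1: PriorPurchase <- StoreType -> Conversion -> Seasonality -> WebVisits
  P2: PriorPurchase <- StoreType -> Conversion -> WebVisits
That exhausts the simple backdoor paths. Count: 2.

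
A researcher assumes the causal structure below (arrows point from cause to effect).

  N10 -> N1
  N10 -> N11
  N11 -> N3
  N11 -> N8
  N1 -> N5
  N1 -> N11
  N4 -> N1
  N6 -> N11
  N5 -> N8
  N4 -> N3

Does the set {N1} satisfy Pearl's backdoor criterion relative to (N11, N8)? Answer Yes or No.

Backdoor paths from N11 to N8 (paths whose first edge points into N11):
  P1: N11 <- N10 -> N1 -> N5 -> N8
  P2: N11 <- N1 -> N5 -> N8
Condition 1 (no descendant of N11 in the set): holds — descendants of N11 are {N3, N8}; none are in {N1}.
Condition 2 (every backdoor path blocked by {N1}):
  P1: blocked at chain node N1 ∈ conditioning set.
  P2: blocked at fork node N1 ∈ conditioning set.
{N1} satisfies the backdoor criterion.

Yes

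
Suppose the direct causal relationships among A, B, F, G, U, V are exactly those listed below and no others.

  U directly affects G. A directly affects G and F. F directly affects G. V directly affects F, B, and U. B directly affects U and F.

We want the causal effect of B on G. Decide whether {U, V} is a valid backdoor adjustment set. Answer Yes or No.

Backdoor paths from B to G (paths whose first edge points into B):
  P1: B <- V -> U -> G
  P2: B <- V -> F <- A -> G
  P3: B <- V -> F -> G
Condition 1 (no descendant of B in the set): FAILS — U is a descendant of B.
Condition 2 (every backdoor path blocked by {U, V}):
  P1: blocked at fork node V ∈ conditioning set.
  P2: blocked at fork node V ∈ conditioning set.
  P3: blocked at fork node V ∈ conditioning set.
{U, V} does not satisfy the backdoor criterion.

No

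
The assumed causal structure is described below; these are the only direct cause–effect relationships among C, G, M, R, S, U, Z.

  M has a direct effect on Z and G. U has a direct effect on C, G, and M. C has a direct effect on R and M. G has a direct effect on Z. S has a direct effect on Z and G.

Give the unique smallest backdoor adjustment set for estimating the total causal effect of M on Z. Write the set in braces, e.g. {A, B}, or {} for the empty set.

Variables eligible for adjustment (non-descendants of M, excluding M and Z): {C, R, S, U}.
Backdoor paths from M to Z:
  P1: M <- U -> G <- S -> Z
  P2: M <- U -> G -> Z
  P3: M <- C <- U -> G <- S -> Z
  P4: M <- C <- U -> G -> Z
The empty set is not sufficient: P2 (M <- U -> G -> Z) has no collider blocking it and no conditioned non-collider, so it is open.
Try {U}:
  P1: blocked at fork node U ∈ conditioning set.
  P2: blocked at fork node U ∈ conditioning set.
  P3: blocked at fork node U ∈ conditioning set.
  P4: blocked at fork node U ∈ conditioning set.
{U} contains no descendant of M and blocks every backdoor path.
No other singleton works — e.g. {C} leaves P2 open — so {U} is the unique smallest valid adjustment set.

{U}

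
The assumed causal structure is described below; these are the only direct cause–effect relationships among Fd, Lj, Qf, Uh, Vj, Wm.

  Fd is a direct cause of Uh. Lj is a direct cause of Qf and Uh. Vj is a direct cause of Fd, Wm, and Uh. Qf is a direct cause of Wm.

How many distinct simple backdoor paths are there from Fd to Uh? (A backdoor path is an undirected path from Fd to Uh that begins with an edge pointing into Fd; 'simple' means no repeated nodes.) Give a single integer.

A backdoor path from Fd to Uh is any simple undirected path whose first edge points into Fd (i.e. leaves Fd via a parent).
Parents of Fd: {Vj}.
Enumerating:
  P1: Fd <- Vj -> Wm <- Qf <- Lj -> Uh
  P2: Fd <- Vj -> Uh
That exhausts the simple backdoor paths. Count: 2.

2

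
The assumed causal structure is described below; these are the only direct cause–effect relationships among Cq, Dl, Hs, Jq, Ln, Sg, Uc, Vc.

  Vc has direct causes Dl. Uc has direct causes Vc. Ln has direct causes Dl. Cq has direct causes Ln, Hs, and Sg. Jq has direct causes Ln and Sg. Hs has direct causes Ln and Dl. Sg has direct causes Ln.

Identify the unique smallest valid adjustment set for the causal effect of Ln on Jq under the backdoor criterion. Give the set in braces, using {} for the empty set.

Variables eligible for adjustment (non-descendants of Ln, excluding Ln and Jq): {Dl, Uc, Vc}.
Backdoor paths from Ln to Jq:
  P1: Ln <- Dl -> Hs -> Cq <- Sg -> Jq
Each backdoor path contains an unconditioned collider, so every path is already blocked with the empty conditioning set:
  P1: blocked at collider Cq (neither it nor any descendant is in the conditioning set).
The empty set is therefore the unique smallest valid set.

{}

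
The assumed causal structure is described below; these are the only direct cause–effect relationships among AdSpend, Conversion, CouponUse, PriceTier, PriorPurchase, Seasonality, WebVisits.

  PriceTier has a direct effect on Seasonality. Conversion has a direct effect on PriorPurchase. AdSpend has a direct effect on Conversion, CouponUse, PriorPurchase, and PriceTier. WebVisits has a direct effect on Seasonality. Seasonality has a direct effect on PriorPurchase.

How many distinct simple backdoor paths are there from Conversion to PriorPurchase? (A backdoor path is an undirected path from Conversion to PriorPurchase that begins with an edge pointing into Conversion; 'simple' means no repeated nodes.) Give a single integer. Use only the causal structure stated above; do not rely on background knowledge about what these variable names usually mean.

A backdoor path from Conversion to PriorPurchase is any simple undirected path whose first edge points into Conversion (i.e. leaves Conversion via a parent).
Parents of Conversion: {AdSpend}.
Enumerating:
  P1: Conversion <- AdSpend -> PriceTier -> Seasonality -> PriorPurchase
  P2: Conversion <- AdSpend -> PriorPurchase
That exhausts the simple backdoor paths. Count: 2.

2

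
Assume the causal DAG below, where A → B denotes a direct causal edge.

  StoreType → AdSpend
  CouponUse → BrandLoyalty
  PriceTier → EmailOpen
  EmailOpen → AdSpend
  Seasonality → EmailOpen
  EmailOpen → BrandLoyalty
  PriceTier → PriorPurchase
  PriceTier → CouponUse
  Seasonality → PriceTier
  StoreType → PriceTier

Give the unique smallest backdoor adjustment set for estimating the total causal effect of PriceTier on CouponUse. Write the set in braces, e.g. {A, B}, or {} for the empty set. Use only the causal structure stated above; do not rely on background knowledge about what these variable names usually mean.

Variables eligible for adjustment (non-descendants of PriceTier, excluding PriceTier and CouponUse): {Seasonality, StoreType}.
Backdoor paths from PriceTier to CouponUse:
  P1: PriceTier <- Seasonality -> EmailOpen -> BrandLoyalty <- CouponUse
  P2: PriceTier <- StoreType -> AdSpend <- EmailOpen -> BrandLoyalty <- CouponUse
Each backdoor path contains an unconditioned collider, so every path is already blocked with the empty conditioning set:
  P1: blocked at collider BrandLoyalty (neither it nor any descendant is in the conditioning set).
  P2: blocked at collider AdSpend (neither it nor any descendant is in the conditioning set).
The empty set is therefore the unique smallest valid set.

{}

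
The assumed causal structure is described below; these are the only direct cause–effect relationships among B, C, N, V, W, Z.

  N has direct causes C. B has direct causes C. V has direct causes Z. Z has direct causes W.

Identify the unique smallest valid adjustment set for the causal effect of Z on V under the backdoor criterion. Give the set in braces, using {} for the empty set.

Variables eligible for adjustment (non-descendants of Z, excluding Z and V): {B, C, N, W}.
Backdoor paths from Z to V:
  (none)
With no backdoor paths the empty set already satisfies the criterion, and it is trivially minimal.

{}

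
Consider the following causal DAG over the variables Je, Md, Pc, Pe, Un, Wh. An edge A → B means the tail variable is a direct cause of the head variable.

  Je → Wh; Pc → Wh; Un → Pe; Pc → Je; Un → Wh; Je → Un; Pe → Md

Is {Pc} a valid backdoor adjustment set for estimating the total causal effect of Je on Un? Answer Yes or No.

Backdoor paths from Je to Un (paths whose first edge points into Je):
  P1: Je <- Pc -> Wh <- Un
Condition 1 (no descendant of Je in the set): holds — descendants of Je are {Md, Pe, Un, Wh}; none are in {Pc}.
Condition 2 (every backdoor path blocked by {Pc}):
  P1: blocked at fork node Pc ∈ conditioning set.
{Pc} satisfies the backdoor criterion.

Yes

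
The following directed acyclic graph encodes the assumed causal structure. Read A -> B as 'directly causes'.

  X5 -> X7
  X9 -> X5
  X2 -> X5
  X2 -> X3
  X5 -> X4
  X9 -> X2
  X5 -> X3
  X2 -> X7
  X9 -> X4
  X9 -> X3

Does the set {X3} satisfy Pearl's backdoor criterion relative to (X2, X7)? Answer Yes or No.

No

Backdoor paths from X2 to X7 (paths whose first edge points into X2):
  P1: X2 <- X9 -> X5 -> X7
  P2: X2 <- X9 -> X3 <- X5 -> X7
  P3: X2 <- X9 -> X4 <- X5 -> X7
Condition 1 (no descendant of X2 in the set): FAILS — X3 is a descendant of X2.
Condition 2 (every backdoor path blocked by {X3}):
  P1: open — no interior node is in the conditioning set.
  P2: open — collider(s) X3 are conditioned on (or have a conditioned descendant) and no non-collider on the path is in the set.
  P3: blocked at collider X4 (neither it nor any descendant is in the conditioning set).
{X3} does not satisfy the backdoor criterion.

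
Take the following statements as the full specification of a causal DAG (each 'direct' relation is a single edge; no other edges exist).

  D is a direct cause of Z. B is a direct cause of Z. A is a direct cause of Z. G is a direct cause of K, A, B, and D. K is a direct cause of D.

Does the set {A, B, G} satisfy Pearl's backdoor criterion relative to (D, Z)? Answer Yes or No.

Backdoor paths from D to Z (paths whose first edge points into D):
  P1: D <- G -> B -> Z
  P2: D <- G -> A -> Z
  P3: D <- K <- G -> B -> Z
  P4: D <- K <- G -> A -> Z
Condition 1 (no descendant of D in the set): holds — descendants of D are {Z}; none are in {A, B, G}.
Condition 2 (every backdoor path blocked by {A, B, G}):
  P1: blocked at fork node G ∈ conditioning set.
  P2: blocked at fork node G ∈ conditioning set.
  P3: blocked at fork node G ∈ conditioning set.
  P4: blocked at fork node G ∈ conditioning set.
{A, B, G} satisfies the backdoor criterion.

Yes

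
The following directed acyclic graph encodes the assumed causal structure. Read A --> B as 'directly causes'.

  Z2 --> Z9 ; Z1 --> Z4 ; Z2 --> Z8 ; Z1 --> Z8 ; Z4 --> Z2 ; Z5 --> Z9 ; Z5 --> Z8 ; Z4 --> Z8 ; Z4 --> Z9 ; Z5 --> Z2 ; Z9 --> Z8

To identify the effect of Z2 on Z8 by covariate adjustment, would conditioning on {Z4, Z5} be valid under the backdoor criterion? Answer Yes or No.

Backdoor paths from Z2 to Z8 (paths whose first edge points into Z2):
  P1: Z2 <- Z4 <- Z1 -> Z8
  P2: Z2 <- Z4 -> Z9 <- Z5 -> Z8
  P3: Z2 <- Z4 -> Z9 -> Z8
  P4: Z2 <- Z4 -> Z8
  P5: Z2 <- Z5 -> Z9 <- Z4 <- Z1 -> Z8
  P6: Z2 <- Z5 -> Z9 <- Z4 -> Z8
  P7: Z2 <- Z5 -> Z9 -> Z8
  P8: Z2 <- Z5 -> Z8
Condition 1 (no descendant of Z2 in the set): holds — descendants of Z2 are {Z8, Z9}; none are in {Z4, Z5}.
Condition 2 (every backdoor path blocked by {Z4, Z5}):
  P1: blocked at chain node Z4 ∈ conditioning set.
  P2: blocked at fork node Z4 ∈ conditioning set.
  P3: blocked at fork node Z4 ∈ conditioning set.
  P4: blocked at fork node Z4 ∈ conditioning set.
  P5: blocked at fork node Z5 ∈ conditioning set.
  P6: blocked at fork node Z5 ∈ conditioning set.
  P7: blocked at fork node Z5 ∈ conditioning set.
  P8: blocked at fork node Z5 ∈ conditioning set.
{Z4, Z5} satisfies the backdoor criterion.

Yes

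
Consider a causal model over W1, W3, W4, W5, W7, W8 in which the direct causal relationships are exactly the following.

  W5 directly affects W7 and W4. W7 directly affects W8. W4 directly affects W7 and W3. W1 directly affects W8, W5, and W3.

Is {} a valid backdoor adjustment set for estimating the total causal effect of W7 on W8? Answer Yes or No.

No

Backdoor paths from W7 to W8 (paths whose first edge points into W7):
  P1: W7 <- W5 <- W1 -> W8
  P2: W7 <- W5 -> W4 -> W3 <- W1 -> W8
  P3: W7 <- W4 <- W5 <- W1 -> W8
  P4: W7 <- W4 -> W3 <- W1 -> W8
Condition 1 (no descendant of W7 in the set): holds — descendants of W7 are {W8}; none are in {}.
Condition 2 (every backdoor path blocked by {}):
  P1: open — no interior node is in the conditioning set.
  P2: blocked at collider W3 (neither it nor any descendant is in the conditioning set).
  P3: open — no interior node is in the conditioning set.
  P4: blocked at collider W3 (neither it nor any descendant is in the conditioning set).
{} does not satisfy the backdoor criterion.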